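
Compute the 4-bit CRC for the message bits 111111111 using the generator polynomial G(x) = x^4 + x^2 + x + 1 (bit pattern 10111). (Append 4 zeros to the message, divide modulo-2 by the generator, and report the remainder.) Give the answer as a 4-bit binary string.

0100

Append 4 zeros: 1111111110000. Divide by 10111 (XOR where the leading bit is 1):
  pos 0: 11111 XOR 10111 = 01000
  pos 1: 10001 XOR 10111 = 00110
  pos 3: 11011 XOR 10111 = 01100
  pos 4: 11001 XOR 10111 = 01110
  pos 5: 11100 XOR 10111 = 01011
  pos 6: 10110 XOR 10111 = 00001
Remainder (last 4 bits) = 0100. This is the CRC / FCS.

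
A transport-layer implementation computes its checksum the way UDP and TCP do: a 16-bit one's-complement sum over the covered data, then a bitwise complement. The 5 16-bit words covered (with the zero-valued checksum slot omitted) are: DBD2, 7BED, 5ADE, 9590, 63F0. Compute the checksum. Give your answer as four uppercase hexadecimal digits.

One's-complement addition (fold any carry out of bit 15 back into bit 0):
  0xDBD2 + 0x7BED = 0x157BF → wrap carry → 0x57C0
  0x57C0 + 0x5ADE = 0x0B29E
  0xB29E + 0x9590 = 0x1482E → wrap carry → 0x482F
  0x482F + 0x63F0 = 0x0AC1F
One's-complement sum = 0xAC1F.
Checksum = ~0xAC1F & 0xFFFF = 0x53E0.

53E0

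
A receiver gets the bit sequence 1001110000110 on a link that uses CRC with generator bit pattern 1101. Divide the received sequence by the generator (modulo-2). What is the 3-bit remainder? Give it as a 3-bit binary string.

Modulo-2 division of 1001110000110 by 1101:
  pos 0: 1001 XOR 1101 = 0100
  pos 1: 1001 XOR 1101 = 0100
  pos 2: 1001 XOR 1101 = 0100
  pos 3: 1000 XOR 1101 = 0101
  pos 4: 1010 XOR 1101 = 0111
  pos 5: 1110 XOR 1101 = 0011
  pos 7: 1101 XOR 1101 = 0000
Remainder = 010 (nonzero — an error is detected).

010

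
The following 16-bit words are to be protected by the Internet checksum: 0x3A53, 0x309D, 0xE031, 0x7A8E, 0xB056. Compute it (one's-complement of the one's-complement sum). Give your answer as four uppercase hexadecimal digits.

89F8

One's-complement addition (fold any carry out of bit 15 back into bit 0):
  0x3A53 + 0x309D = 0x06AF0
  0x6AF0 + 0xE031 = 0x14B21 → wrap carry → 0x4B22
  0x4B22 + 0x7A8E = 0x0C5B0
  0xC5B0 + 0xB056 = 0x17606 → wrap carry → 0x7607
One's-complement sum = 0x7607.
Checksum = ~0x7607 & 0xFFFF = 0x89F8.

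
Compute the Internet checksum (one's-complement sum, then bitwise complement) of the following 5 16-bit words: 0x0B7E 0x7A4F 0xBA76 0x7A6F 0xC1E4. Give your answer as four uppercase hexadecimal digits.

8367

One's-complement addition (fold any carry out of bit 15 back into bit 0):
  0x0B7E + 0x7A4F = 0x085CD
  0x85CD + 0xBA76 = 0x14043 → wrap carry → 0x4044
  0x4044 + 0x7A6F = 0x0BAB3
  0xBAB3 + 0xC1E4 = 0x17C97 → wrap carry → 0x7C98
One's-complement sum = 0x7C98.
Checksum = ~0x7C98 & 0xFFFF = 0x8367.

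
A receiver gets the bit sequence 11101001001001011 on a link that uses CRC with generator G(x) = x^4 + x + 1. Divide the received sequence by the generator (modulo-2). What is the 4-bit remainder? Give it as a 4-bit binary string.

1000

Modulo-2 division of 11101001001001011 by 10011:
  pos 0: 11101 XOR 10011 = 01110
  pos 1: 11100 XOR 10011 = 01111
  pos 2: 11110 XOR 10011 = 01101
  pos 3: 11011 XOR 10011 = 01000
  pos 4: 10000 XOR 10011 = 00011
  pos 7: 11010 XOR 10011 = 01001
  pos 8: 10010 XOR 10011 = 00001
  pos 12: 11011 XOR 10011 = 01000
Remainder = 1000 (nonzero — an error is detected).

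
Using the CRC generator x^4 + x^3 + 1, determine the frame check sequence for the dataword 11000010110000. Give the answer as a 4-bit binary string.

Append 4 zeros: 110000101100000000. Divide by 11001 (XOR where the leading bit is 1):
  pos 0: 11000 XOR 11001 = 00001
  pos 4: 10101 XOR 11001 = 01100
  pos 5: 11001 XOR 11001 = 00000
Remainder (last 4 bits) = 0000. This is the CRC / FCS.

0000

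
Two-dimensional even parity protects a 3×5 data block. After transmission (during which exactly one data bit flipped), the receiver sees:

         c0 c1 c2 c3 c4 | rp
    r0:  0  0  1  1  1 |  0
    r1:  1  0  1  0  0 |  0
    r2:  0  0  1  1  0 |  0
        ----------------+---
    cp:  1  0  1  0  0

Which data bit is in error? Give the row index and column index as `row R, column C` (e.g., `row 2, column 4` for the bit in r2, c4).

row 0, column 4

Recompute each row's even parity and compare to rp:
  r0: data parity 1, sent rp 0 → mismatch
  r1: data parity 0, sent rp 0 → ok
  r2: data parity 0, sent rp 0 → ok
Recompute each column's even parity and compare to cp:
  c0: data parity 1, sent cp 1 → ok
  c1: data parity 0, sent cp 0 → ok
  c2: data parity 1, sent cp 1 → ok
  c3: data parity 0, sent cp 0 → ok
  c4: data parity 1, sent cp 0 → mismatch
Exactly one row (r0) and one column (c4) fail → the flipped bit is at their intersection.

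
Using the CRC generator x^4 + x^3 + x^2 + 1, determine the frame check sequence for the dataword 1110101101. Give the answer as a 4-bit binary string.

Append 4 zeros: 11101011010000. Divide by 11101 (XOR where the leading bit is 1):
  pos 0: 11101 XOR 11101 = 00000
  pos 6: 11010 XOR 11101 = 00111
  pos 8: 11100 XOR 11101 = 00001
Remainder (last 4 bits) = 0010. This is the CRC / FCS.

0010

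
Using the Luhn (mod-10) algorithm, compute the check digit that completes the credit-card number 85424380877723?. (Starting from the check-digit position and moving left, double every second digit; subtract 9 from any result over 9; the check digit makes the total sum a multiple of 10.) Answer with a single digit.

Partial digits right→left: 3 2 7 7 7 8 0 8 3 4 2 4 5 8
Double every second digit counting from the check-digit position (so the 1st, 3rd, 5th, ... of the partial from the right).
  doubled (with −9 where >9): 6 5 5 0 6 4 1 → sum 27
  kept as-is: 2 7 8 8 4 4 8 → sum 41
Total = 27 + 41 = 68.
Check digit = (10 − (68 mod 10)) mod 10 = 2.

2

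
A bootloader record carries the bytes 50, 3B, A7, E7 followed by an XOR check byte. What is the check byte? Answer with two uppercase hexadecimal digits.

XOR the bytes together:
  start with 0x50
  0x50 ⊕ 0x3B = 0x6B
  0x6B ⊕ 0xA7 = 0xCC
  0xCC ⊕ 0xE7 = 0x2B

2B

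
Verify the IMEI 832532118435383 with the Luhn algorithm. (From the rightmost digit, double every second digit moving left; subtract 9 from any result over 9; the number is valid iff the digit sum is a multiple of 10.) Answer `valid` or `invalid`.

valid

From the right, keep odd positions and double even positions (subtract 9 from any doubled value over 9):
  doubled (positions 2,4,...): 7 1 8 2 4 1 6 → sum 29
  kept (positions 1,3,...): 3 3 3 8 1 3 2 8 → sum 31
Total = 60.
60 mod 10 = 0, so the number is valid.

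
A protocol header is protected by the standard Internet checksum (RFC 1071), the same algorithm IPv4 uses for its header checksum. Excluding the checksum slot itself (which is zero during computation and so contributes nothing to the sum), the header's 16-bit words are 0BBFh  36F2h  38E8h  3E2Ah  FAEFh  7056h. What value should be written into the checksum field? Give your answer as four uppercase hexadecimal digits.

One's-complement addition (fold any carry out of bit 15 back into bit 0):
  0x0BBF + 0x36F2 = 0x042B1
  0x42B1 + 0x38E8 = 0x07B99
  0x7B99 + 0x3E2A = 0x0B9C3
  0xB9C3 + 0xFAEF = 0x1B4B2 → wrap carry → 0xB4B3
  0xB4B3 + 0x7056 = 0x12509 → wrap carry → 0x250A
One's-complement sum = 0x250A.
Checksum = ~0x250A & 0xFFFF = 0xDAF5.

DAF5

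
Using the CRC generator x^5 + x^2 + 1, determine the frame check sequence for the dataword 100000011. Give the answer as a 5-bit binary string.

10011

Append 5 zeros: 10000001100000. Divide by 100101 (XOR where the leading bit is 1):
  pos 0: 100000 XOR 100101 = 000101
  pos 3: 101011 XOR 100101 = 001110
  pos 5: 111000 XOR 100101 = 011101
  pos 6: 111010 XOR 100101 = 011111
  pos 7: 111110 XOR 100101 = 011011
  pos 8: 110110 XOR 100101 = 010011
Remainder (last 5 bits) = 10011. This is the CRC / FCS.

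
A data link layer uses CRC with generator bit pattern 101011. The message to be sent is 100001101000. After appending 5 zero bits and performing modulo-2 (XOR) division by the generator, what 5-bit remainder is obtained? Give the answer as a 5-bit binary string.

Append 5 zeros: 10000110100000000. Divide by 101011 (XOR where the leading bit is 1):
  pos 0: 100001 XOR 101011 = 001010
  pos 2: 101010 XOR 101011 = 000001
  pos 7: 110000 XOR 101011 = 011011
  pos 8: 110110 XOR 101011 = 011101
  pos 9: 111010 XOR 101011 = 010001
  pos 10: 100010 XOR 101011 = 001001
Remainder (last 5 bits) = 10010. This is the CRC / FCS.

10010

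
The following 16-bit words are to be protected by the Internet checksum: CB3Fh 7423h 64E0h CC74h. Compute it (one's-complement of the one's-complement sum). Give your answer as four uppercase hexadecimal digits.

8F47

One's-complement addition (fold any carry out of bit 15 back into bit 0):
  0xCB3F + 0x7423 = 0x13F62 → wrap carry → 0x3F63
  0x3F63 + 0x64E0 = 0x0A443
  0xA443 + 0xCC74 = 0x170B7 → wrap carry → 0x70B8
One's-complement sum = 0x70B8.
Checksum = ~0x70B8 & 0xFFFF = 0x8F47.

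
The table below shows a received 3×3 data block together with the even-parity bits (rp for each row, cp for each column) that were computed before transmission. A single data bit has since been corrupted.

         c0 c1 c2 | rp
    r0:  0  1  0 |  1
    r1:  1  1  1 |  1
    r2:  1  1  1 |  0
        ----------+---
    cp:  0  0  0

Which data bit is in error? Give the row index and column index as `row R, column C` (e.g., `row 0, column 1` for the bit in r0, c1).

Recompute each row's even parity and compare to rp:
  r0: data parity 1, sent rp 1 → ok
  r1: data parity 1, sent rp 1 → ok
  r2: data parity 1, sent rp 0 → mismatch
Recompute each column's even parity and compare to cp:
  c0: data parity 0, sent cp 0 → ok
  c1: data parity 1, sent cp 0 → mismatch
  c2: data parity 0, sent cp 0 → ok
Exactly one row (r2) and one column (c1) fail → the flipped bit is at their intersection.

row 2, column 1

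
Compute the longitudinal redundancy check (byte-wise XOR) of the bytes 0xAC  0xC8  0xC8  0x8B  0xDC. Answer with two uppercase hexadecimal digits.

XOR the bytes together:
  start with 0xAC
  0xAC ⊕ 0xC8 = 0x64
  0x64 ⊕ 0xC8 = 0xAC
  0xAC ⊕ 0x8B = 0x27
  0x27 ⊕ 0xDC = 0xFB

FB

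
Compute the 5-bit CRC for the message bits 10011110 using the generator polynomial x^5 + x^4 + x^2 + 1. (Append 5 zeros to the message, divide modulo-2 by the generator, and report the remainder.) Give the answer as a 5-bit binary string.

00111

Append 5 zeros: 1001111000000. Divide by 110101 (XOR where the leading bit is 1):
  pos 0: 100111 XOR 110101 = 010010
  pos 1: 100101 XOR 110101 = 010000
  pos 2: 100000 XOR 110101 = 010101
  pos 3: 101010 XOR 110101 = 011111
  pos 4: 111110 XOR 110101 = 001011
  pos 6: 101100 XOR 110101 = 011001
  pos 7: 110010 XOR 110101 = 000111
Remainder (last 5 bits) = 00111. This is the CRC / FCS.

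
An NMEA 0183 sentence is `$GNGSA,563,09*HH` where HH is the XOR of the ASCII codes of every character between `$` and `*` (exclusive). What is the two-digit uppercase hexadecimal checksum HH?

65

XOR the ASCII codes of the payload characters:
  'G' = 0x47 → acc = 0x47
  'N' = 0x4E → acc = 0x09
  'G' = 0x47 → acc = 0x4E
  'S' = 0x53 → acc = 0x1D
  'A' = 0x41 → acc = 0x5C
  ',' = 0x2C → acc = 0x70
  '5' = 0x35 → acc = 0x45
  '6' = 0x36 → acc = 0x73
  '3' = 0x33 → acc = 0x40
  ',' = 0x2C → acc = 0x6C
  '0' = 0x30 → acc = 0x5C
  '9' = 0x39 → acc = 0x65
Checksum = 0x65.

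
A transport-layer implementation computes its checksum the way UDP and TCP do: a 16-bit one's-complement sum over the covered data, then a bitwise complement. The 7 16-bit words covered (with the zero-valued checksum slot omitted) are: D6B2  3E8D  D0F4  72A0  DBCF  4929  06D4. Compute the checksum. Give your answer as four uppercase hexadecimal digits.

7B5D

One's-complement addition (fold any carry out of bit 15 back into bit 0):
  0xD6B2 + 0x3E8D = 0x1153F → wrap carry → 0x1540
  0x1540 + 0xD0F4 = 0x0E634
  0xE634 + 0x72A0 = 0x158D4 → wrap carry → 0x58D5
  0x58D5 + 0xDBCF = 0x134A4 → wrap carry → 0x34A5
  0x34A5 + 0x4929 = 0x07DCE
  0x7DCE + 0x06D4 = 0x084A2
One's-complement sum = 0x84A2.
Checksum = ~0x84A2 & 0xFFFF = 0x7B5D.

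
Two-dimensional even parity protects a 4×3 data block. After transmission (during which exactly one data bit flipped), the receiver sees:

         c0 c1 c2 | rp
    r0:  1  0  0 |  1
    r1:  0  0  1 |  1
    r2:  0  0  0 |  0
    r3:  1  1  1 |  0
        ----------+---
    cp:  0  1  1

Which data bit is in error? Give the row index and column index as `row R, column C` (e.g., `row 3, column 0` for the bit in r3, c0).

row 3, column 2

Recompute each row's even parity and compare to rp:
  r0: data parity 1, sent rp 1 → ok
  r1: data parity 1, sent rp 1 → ok
  r2: data parity 0, sent rp 0 → ok
  r3: data parity 1, sent rp 0 → mismatch
Recompute each column's even parity and compare to cp:
  c0: data parity 0, sent cp 0 → ok
  c1: data parity 1, sent cp 1 → ok
  c2: data parity 0, sent cp 1 → mismatch
Exactly one row (r3) and one column (c2) fail → the flipped bit is at their intersection.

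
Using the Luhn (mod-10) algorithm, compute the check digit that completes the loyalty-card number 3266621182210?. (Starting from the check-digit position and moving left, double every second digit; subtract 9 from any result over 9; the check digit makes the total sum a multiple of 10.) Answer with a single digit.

1

Partial digits right→left: 0 1 2 2 8 1 1 2 6 6 6 2 3
Double every second digit counting from the check-digit position (so the 1st, 3rd, 5th, ... of the partial from the right).
  doubled (with −9 where >9): 0 4 7 2 3 3 6 → sum 25
  kept as-is: 1 2 1 2 6 2 → sum 14
Total = 25 + 14 = 39.
Check digit = (10 − (39 mod 10)) mod 10 = 1.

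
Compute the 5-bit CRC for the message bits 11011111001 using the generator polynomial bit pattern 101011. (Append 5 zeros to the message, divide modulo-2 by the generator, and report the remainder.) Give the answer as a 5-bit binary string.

Append 5 zeros: 1101111100100000. Divide by 101011 (XOR where the leading bit is 1):
  pos 0: 110111 XOR 101011 = 011100
  pos 1: 111001 XOR 101011 = 010010
  pos 2: 100101 XOR 101011 = 001110
  pos 4: 111000 XOR 101011 = 010011
  pos 5: 100111 XOR 101011 = 001100
  pos 7: 110000 XOR 101011 = 011011
  pos 8: 110110 XOR 101011 = 011101
  pos 9: 111010 XOR 101011 = 010001
  pos 10: 100010 XOR 101011 = 001001
Remainder (last 5 bits) = 01001. This is the CRC / FCS.

01001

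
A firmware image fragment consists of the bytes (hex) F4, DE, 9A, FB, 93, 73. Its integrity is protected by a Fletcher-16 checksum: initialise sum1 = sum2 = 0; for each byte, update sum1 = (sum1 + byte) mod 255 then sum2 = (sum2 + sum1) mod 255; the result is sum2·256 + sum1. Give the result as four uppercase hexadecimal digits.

Running sums (mod 255):
  after byte 0 (F4): sum1=244, sum2=244
  after byte 1 (DE): sum1=211, sum2=200
  after byte 2 (9A): sum1=110, sum2=55
  after byte 3 (FB): sum1=106, sum2=161
  after byte 4 (93): sum1=253, sum2=159
  after byte 5 (73): sum1=113, sum2=17
Checksum = sum2·256 + sum1 = 17·256 + 113 = 4465 = 0x1171.

1171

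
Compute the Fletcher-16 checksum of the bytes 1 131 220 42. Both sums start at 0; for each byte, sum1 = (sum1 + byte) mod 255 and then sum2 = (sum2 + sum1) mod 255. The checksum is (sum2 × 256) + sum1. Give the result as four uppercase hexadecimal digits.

Running sums (mod 255):
  after byte 0 (1): sum1=1, sum2=1
  after byte 1 (131): sum1=132, sum2=133
  after byte 2 (220): sum1=97, sum2=230
  after byte 3 (42): sum1=139, sum2=114
Checksum = sum2·256 + sum1 = 114·256 + 139 = 29323 = 0x728B.

728B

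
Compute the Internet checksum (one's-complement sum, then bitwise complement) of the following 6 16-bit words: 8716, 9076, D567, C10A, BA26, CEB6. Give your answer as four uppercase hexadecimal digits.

One's-complement addition (fold any carry out of bit 15 back into bit 0):
  0x8716 + 0x9076 = 0x1178C → wrap carry → 0x178D
  0x178D + 0xD567 = 0x0ECF4
  0xECF4 + 0xC10A = 0x1ADFE → wrap carry → 0xADFF
  0xADFF + 0xBA26 = 0x16825 → wrap carry → 0x6826
  0x6826 + 0xCEB6 = 0x136DC → wrap carry → 0x36DD
One's-complement sum = 0x36DD.
Checksum = ~0x36DD & 0xFFFF = 0xC922.

C922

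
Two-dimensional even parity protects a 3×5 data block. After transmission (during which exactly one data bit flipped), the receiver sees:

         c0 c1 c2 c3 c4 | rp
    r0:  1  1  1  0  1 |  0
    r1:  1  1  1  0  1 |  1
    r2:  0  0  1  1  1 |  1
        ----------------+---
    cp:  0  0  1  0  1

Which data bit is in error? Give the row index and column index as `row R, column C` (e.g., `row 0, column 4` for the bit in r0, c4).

Recompute each row's even parity and compare to rp:
  r0: data parity 0, sent rp 0 → ok
  r1: data parity 0, sent rp 1 → mismatch
  r2: data parity 1, sent rp 1 → ok
Recompute each column's even parity and compare to cp:
  c0: data parity 0, sent cp 0 → ok
  c1: data parity 0, sent cp 0 → ok
  c2: data parity 1, sent cp 1 → ok
  c3: data parity 1, sent cp 0 → mismatch
  c4: data parity 1, sent cp 1 → ok
Exactly one row (r1) and one column (c3) fail → the flipped bit is at their intersection.

row 1, column 3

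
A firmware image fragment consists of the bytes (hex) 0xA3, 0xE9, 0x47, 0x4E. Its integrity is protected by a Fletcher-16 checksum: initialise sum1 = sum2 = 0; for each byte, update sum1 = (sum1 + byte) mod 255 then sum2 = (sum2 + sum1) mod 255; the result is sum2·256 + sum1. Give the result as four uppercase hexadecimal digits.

Running sums (mod 255):
  after byte 0 (0xA3): sum1=163, sum2=163
  after byte 1 (0xE9): sum1=141, sum2=49
  after byte 2 (0x47): sum1=212, sum2=6
  after byte 3 (0x4E): sum1=35, sum2=41
Checksum = sum2·256 + sum1 = 41·256 + 35 = 10531 = 0x2923.

2923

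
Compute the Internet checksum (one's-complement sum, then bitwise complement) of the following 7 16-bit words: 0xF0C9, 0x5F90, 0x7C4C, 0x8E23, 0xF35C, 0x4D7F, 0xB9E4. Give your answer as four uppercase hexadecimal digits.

One's-complement addition (fold any carry out of bit 15 back into bit 0):
  0xF0C9 + 0x5F90 = 0x15059 → wrap carry → 0x505A
  0x505A + 0x7C4C = 0x0CCA6
  0xCCA6 + 0x8E23 = 0x15AC9 → wrap carry → 0x5ACA
  0x5ACA + 0xF35C = 0x14E26 → wrap carry → 0x4E27
  0x4E27 + 0x4D7F = 0x09BA6
  0x9BA6 + 0xB9E4 = 0x1558A → wrap carry → 0x558B
One's-complement sum = 0x558B.
Checksum = ~0x558B & 0xFFFF = 0xAA74.

AA74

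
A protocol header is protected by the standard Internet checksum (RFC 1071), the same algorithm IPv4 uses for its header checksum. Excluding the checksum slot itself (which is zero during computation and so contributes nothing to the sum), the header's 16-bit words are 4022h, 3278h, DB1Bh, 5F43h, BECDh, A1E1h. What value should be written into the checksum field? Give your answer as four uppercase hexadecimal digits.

F256

One's-complement addition (fold any carry out of bit 15 back into bit 0):
  0x4022 + 0x3278 = 0x0729A
  0x729A + 0xDB1B = 0x14DB5 → wrap carry → 0x4DB6
  0x4DB6 + 0x5F43 = 0x0ACF9
  0xACF9 + 0xBECD = 0x16BC6 → wrap carry → 0x6BC7
  0x6BC7 + 0xA1E1 = 0x10DA8 → wrap carry → 0x0DA9
One's-complement sum = 0x0DA9.
Checksum = ~0x0DA9 & 0xFFFF = 0xF256.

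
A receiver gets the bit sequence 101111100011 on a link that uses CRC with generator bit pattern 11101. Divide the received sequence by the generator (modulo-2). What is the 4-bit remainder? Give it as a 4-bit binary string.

Modulo-2 division of 101111100011 by 11101:
  pos 0: 10111 XOR 11101 = 01010
  pos 1: 10101 XOR 11101 = 01000
  pos 2: 10001 XOR 11101 = 01100
  pos 3: 11000 XOR 11101 = 00101
  pos 5: 10100 XOR 11101 = 01001
  pos 6: 10011 XOR 11101 = 01110
  pos 7: 11101 XOR 11101 = 00000
Remainder = 0000 (zero — the frame passes the CRC check).

0000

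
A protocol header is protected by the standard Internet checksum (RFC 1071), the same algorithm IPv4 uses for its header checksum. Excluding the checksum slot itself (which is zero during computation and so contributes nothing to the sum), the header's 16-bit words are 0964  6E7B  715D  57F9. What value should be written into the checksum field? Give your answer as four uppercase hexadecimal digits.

BEC9

One's-complement addition (fold any carry out of bit 15 back into bit 0):
  0x0964 + 0x6E7B = 0x077DF
  0x77DF + 0x715D = 0x0E93C
  0xE93C + 0x57F9 = 0x14135 → wrap carry → 0x4136
One's-complement sum = 0x4136.
Checksum = ~0x4136 & 0xFFFF = 0xBEC9.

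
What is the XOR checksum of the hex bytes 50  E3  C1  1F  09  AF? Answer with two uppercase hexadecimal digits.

XOR the bytes together:
  start with 0x50
  0x50 ⊕ 0xE3 = 0xB3
  0xB3 ⊕ 0xC1 = 0x72
  0x72 ⊕ 0x1F = 0x6D
  0x6D ⊕ 0x09 = 0x64
  0x64 ⊕ 0xAF = 0xCB

CB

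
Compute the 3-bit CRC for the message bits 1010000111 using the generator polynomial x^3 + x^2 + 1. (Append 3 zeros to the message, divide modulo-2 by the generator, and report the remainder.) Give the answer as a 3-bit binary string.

Append 3 zeros: 1010000111000. Divide by 1101 (XOR where the leading bit is 1):
  pos 0: 1010 XOR 1101 = 0111
  pos 1: 1110 XOR 1101 = 0011
  pos 3: 1100 XOR 1101 = 0001
  pos 6: 1111 XOR 1101 = 0010
  pos 8: 1000 XOR 1101 = 0101
  pos 9: 1010 XOR 1101 = 0111
Remainder (last 3 bits) = 111. This is the CRC / FCS.

111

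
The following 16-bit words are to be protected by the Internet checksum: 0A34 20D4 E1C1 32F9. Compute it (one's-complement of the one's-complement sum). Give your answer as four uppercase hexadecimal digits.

C03C

One's-complement addition (fold any carry out of bit 15 back into bit 0):
  0x0A34 + 0x20D4 = 0x02B08
  0x2B08 + 0xE1C1 = 0x10CC9 → wrap carry → 0x0CCA
  0x0CCA + 0x32F9 = 0x03FC3
One's-complement sum = 0x3FC3.
Checksum = ~0x3FC3 & 0xFFFF = 0xC03C.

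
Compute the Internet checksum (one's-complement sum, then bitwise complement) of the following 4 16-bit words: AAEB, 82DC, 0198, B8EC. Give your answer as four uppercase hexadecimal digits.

One's-complement addition (fold any carry out of bit 15 back into bit 0):
  0xAAEB + 0x82DC = 0x12DC7 → wrap carry → 0x2DC8
  0x2DC8 + 0x0198 = 0x02F60
  0x2F60 + 0xB8EC = 0x0E84C
One's-complement sum = 0xE84C.
Checksum = ~0xE84C & 0xFFFF = 0x17B3.

17B3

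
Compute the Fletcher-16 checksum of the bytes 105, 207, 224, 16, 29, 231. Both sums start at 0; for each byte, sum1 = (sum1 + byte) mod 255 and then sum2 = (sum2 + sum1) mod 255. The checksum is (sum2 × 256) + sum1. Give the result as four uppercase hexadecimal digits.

5D2F

Running sums (mod 255):
  after byte 0 (105): sum1=105, sum2=105
  after byte 1 (207): sum1=57, sum2=162
  after byte 2 (224): sum1=26, sum2=188
  after byte 3 (16): sum1=42, sum2=230
  after byte 4 (29): sum1=71, sum2=46
  after byte 5 (231): sum1=47, sum2=93
Checksum = sum2·256 + sum1 = 93·256 + 47 = 23855 = 0x5D2F.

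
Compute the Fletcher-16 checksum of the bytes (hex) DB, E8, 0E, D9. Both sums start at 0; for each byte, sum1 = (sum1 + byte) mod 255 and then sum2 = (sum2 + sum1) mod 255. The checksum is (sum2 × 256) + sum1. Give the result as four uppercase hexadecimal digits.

20AC

Running sums (mod 255):
  after byte 0 (DB): sum1=219, sum2=219
  after byte 1 (E8): sum1=196, sum2=160
  after byte 2 (0E): sum1=210, sum2=115
  after byte 3 (D9): sum1=172, sum2=32
Checksum = sum2·256 + sum1 = 32·256 + 172 = 8364 = 0x20AC.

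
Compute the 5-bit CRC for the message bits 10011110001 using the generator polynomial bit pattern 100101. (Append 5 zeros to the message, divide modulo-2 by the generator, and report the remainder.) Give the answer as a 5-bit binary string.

Append 5 zeros: 1001111000100000. Divide by 100101 (XOR where the leading bit is 1):
  pos 0: 100111 XOR 100101 = 000010
  pos 4: 101000 XOR 100101 = 001101
  pos 6: 110110 XOR 100101 = 010011
  pos 7: 100110 XOR 100101 = 000011
Remainder (last 5 bits) = 11000. This is the CRC / FCS.

11000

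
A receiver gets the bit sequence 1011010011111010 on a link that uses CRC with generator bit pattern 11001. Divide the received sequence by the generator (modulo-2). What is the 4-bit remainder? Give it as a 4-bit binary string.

Modulo-2 division of 1011010011111010 by 11001:
  pos 0: 10110 XOR 11001 = 01111
  pos 1: 11111 XOR 11001 = 00110
  pos 3: 11000 XOR 11001 = 00001
  pos 7: 11111 XOR 11001 = 00110
  pos 9: 11010 XOR 11001 = 00011
Remainder = 1110 (nonzero — an error is detected).

1110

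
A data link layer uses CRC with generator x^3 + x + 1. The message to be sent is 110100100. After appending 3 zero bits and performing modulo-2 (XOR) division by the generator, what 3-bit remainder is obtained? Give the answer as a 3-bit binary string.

000

Append 3 zeros: 110100100000. Divide by 1011 (XOR where the leading bit is 1):
  pos 0: 1101 XOR 1011 = 0110
  pos 1: 1100 XOR 1011 = 0111
  pos 2: 1110 XOR 1011 = 0101
  pos 3: 1011 XOR 1011 = 0000
Remainder (last 3 bits) = 000. This is the CRC / FCS.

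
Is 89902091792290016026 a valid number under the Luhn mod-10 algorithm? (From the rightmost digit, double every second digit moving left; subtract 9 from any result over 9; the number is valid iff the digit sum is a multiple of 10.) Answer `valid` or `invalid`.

invalid

From the right, keep odd positions and double even positions (subtract 9 from any doubled value over 9):
  doubled (positions 2,4,...): 4 3 0 9 4 5 9 4 9 7 → sum 54
  kept (positions 1,3,...): 6 0 1 0 2 9 1 0 0 9 → sum 28
Total = 82.
82 mod 10 = 2, so the number is invalid.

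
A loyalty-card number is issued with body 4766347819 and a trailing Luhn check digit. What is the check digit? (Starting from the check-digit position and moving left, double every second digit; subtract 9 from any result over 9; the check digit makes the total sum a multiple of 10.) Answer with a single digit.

Partial digits right→left: 9 1 8 7 4 3 6 6 7 4
Double every second digit counting from the check-digit position (so the 1st, 3rd, 5th, ... of the partial from the right).
  doubled (with −9 where >9): 9 7 8 3 5 → sum 32
  kept as-is: 1 7 3 6 4 → sum 21
Total = 32 + 21 = 53.
Check digit = (10 − (53 mod 10)) mod 10 = 7.

7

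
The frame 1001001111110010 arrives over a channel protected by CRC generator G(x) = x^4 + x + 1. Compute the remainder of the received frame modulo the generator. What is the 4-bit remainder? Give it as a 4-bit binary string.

Modulo-2 division of 1001001111110010 by 10011:
  pos 0: 10010 XOR 10011 = 00001
  pos 4: 10111 XOR 10011 = 00100
  pos 6: 10011 XOR 10011 = 00000
  pos 11: 10010 XOR 10011 = 00001
Remainder = 0001 (nonzero — an error is detected).

0001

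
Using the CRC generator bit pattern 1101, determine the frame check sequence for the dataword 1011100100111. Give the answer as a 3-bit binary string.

Append 3 zeros: 1011100100111000. Divide by 1101 (XOR where the leading bit is 1):
  pos 0: 1011 XOR 1101 = 0110
  pos 1: 1101 XOR 1101 = 0000
  pos 7: 1001 XOR 1101 = 0100
  pos 8: 1001 XOR 1101 = 0100
  pos 9: 1001 XOR 1101 = 0100
  pos 10: 1000 XOR 1101 = 0101
  pos 11: 1010 XOR 1101 = 0111
  pos 12: 1110 XOR 1101 = 0011
Remainder (last 3 bits) = 011. This is the CRC / FCS.

011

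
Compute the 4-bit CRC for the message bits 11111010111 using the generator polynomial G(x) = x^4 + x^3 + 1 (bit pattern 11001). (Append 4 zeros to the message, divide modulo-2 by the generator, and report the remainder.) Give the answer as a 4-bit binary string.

1101

Append 4 zeros: 111110101110000. Divide by 11001 (XOR where the leading bit is 1):
  pos 0: 11111 XOR 11001 = 00110
  pos 2: 11001 XOR 11001 = 00000
  pos 8: 11100 XOR 11001 = 00101
  pos 10: 10100 XOR 11001 = 01101
Remainder (last 4 bits) = 1101. This is the CRC / FCS.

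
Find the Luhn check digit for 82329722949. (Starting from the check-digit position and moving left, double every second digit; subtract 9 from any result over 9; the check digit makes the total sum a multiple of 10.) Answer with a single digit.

9

Partial digits right→left: 9 4 9 2 2 7 9 2 3 2 8
Double every second digit counting from the check-digit position (so the 1st, 3rd, 5th, ... of the partial from the right).
  doubled (with −9 where >9): 9 9 4 9 6 7 → sum 44
  kept as-is: 4 2 7 2 2 → sum 17
Total = 44 + 17 = 61.
Check digit = (10 − (61 mod 10)) mod 10 = 9.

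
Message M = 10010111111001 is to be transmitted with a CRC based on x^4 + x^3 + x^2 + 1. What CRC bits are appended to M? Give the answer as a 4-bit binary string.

0001

Append 4 zeros: 100101111110010000. Divide by 11101 (XOR where the leading bit is 1):
  pos 0: 10010 XOR 11101 = 01111
  pos 1: 11111 XOR 11101 = 00010
  pos 4: 10111 XOR 11101 = 01010
  pos 5: 10101 XOR 11101 = 01000
  pos 6: 10001 XOR 11101 = 01100
  pos 7: 11000 XOR 11101 = 00101
  pos 9: 10101 XOR 11101 = 01000
  pos 10: 10000 XOR 11101 = 01101
  pos 11: 11010 XOR 11101 = 00111
  pos 13: 11100 XOR 11101 = 00001
Remainder (last 4 bits) = 0001. This is the CRC / FCS.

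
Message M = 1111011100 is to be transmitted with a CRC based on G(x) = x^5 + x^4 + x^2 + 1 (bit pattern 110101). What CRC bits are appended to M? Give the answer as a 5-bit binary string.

00001

Append 5 zeros: 111101110000000. Divide by 110101 (XOR where the leading bit is 1):
  pos 0: 111101 XOR 110101 = 001000
  pos 2: 100011 XOR 110101 = 010110
  pos 3: 101100 XOR 110101 = 011001
  pos 4: 110010 XOR 110101 = 000111
  pos 7: 111000 XOR 110101 = 001101
  pos 9: 110100 XOR 110101 = 000001
Remainder (last 5 bits) = 00001. This is the CRC / FCS.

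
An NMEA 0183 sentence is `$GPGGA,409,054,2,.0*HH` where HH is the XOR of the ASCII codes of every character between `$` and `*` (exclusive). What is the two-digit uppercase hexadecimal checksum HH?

XOR the ASCII codes of the payload characters:
  'G' = 0x47 → acc = 0x47
  'P' = 0x50 → acc = 0x17
  'G' = 0x47 → acc = 0x50
  'G' = 0x47 → acc = 0x17
  'A' = 0x41 → acc = 0x56
  ',' = 0x2C → acc = 0x7A
  '4' = 0x34 → acc = 0x4E
  '0' = 0x30 → acc = 0x7E
  '9' = 0x39 → acc = 0x47
  ',' = 0x2C → acc = 0x6B
  '0' = 0x30 → acc = 0x5B
  '5' = 0x35 → acc = 0x6E
  '4' = 0x34 → acc = 0x5A
  ',' = 0x2C → acc = 0x76
  '2' = 0x32 → acc = 0x44
  ',' = 0x2C → acc = 0x68
  '.' = 0x2E → acc = 0x46
  '0' = 0x30 → acc = 0x76
Checksum = 0x76.

76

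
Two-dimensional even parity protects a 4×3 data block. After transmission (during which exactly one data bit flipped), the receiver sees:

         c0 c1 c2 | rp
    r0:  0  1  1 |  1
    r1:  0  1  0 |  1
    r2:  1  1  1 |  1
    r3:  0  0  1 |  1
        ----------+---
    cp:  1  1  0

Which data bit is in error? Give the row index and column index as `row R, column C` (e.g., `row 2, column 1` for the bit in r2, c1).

Recompute each row's even parity and compare to rp:
  r0: data parity 0, sent rp 1 → mismatch
  r1: data parity 1, sent rp 1 → ok
  r2: data parity 1, sent rp 1 → ok
  r3: data parity 1, sent rp 1 → ok
Recompute each column's even parity and compare to cp:
  c0: data parity 1, sent cp 1 → ok
  c1: data parity 1, sent cp 1 → ok
  c2: data parity 1, sent cp 0 → mismatch
Exactly one row (r0) and one column (c2) fail → the flipped bit is at their intersection.

row 0, column 2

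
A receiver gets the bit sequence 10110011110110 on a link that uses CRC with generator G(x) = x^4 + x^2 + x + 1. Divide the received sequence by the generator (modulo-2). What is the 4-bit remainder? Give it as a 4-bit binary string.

0001

Modulo-2 division of 10110011110110 by 10111:
  pos 0: 10110 XOR 10111 = 00001
  pos 4: 10111 XOR 10111 = 00000
  pos 9: 10110 XOR 10111 = 00001
Remainder = 0001 (nonzero — an error is detected).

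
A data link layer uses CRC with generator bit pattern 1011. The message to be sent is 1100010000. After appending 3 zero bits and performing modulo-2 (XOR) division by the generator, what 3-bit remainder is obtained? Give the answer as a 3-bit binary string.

000

Append 3 zeros: 1100010000000. Divide by 1011 (XOR where the leading bit is 1):
  pos 0: 1100 XOR 1011 = 0111
  pos 1: 1110 XOR 1011 = 0101
  pos 2: 1011 XOR 1011 = 0000
Remainder (last 3 bits) = 000. This is the CRC / FCS.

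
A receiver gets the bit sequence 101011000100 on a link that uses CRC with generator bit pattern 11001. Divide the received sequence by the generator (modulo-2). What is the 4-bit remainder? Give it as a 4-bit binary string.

0100

Modulo-2 division of 101011000100 by 11001:
  pos 0: 10101 XOR 11001 = 01100
  pos 1: 11001 XOR 11001 = 00000
Remainder = 0100 (nonzero — an error is detected).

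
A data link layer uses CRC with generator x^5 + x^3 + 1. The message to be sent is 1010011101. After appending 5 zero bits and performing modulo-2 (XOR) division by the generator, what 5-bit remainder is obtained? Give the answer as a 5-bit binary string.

11110

Append 5 zeros: 101001110100000. Divide by 101001 (XOR where the leading bit is 1):
  pos 0: 101001 XOR 101001 = 000000
  pos 6: 110100 XOR 101001 = 011101
  pos 7: 111010 XOR 101001 = 010011
  pos 8: 100110 XOR 101001 = 001111
Remainder (last 5 bits) = 11110. This is the CRC / FCS.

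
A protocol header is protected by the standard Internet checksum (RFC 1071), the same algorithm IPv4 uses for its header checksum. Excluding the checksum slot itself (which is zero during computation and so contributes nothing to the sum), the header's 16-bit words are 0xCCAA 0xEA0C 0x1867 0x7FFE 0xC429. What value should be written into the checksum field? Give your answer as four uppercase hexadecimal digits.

One's-complement addition (fold any carry out of bit 15 back into bit 0):
  0xCCAA + 0xEA0C = 0x1B6B6 → wrap carry → 0xB6B7
  0xB6B7 + 0x1867 = 0x0CF1E
  0xCF1E + 0x7FFE = 0x14F1C → wrap carry → 0x4F1D
  0x4F1D + 0xC429 = 0x11346 → wrap carry → 0x1347
One's-complement sum = 0x1347.
Checksum = ~0x1347 & 0xFFFF = 0xECB8.

ECB8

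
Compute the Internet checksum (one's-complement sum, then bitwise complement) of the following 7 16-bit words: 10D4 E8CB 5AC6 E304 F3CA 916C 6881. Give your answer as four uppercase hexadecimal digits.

One's-complement addition (fold any carry out of bit 15 back into bit 0):
  0x10D4 + 0xE8CB = 0x0F99F
  0xF99F + 0x5AC6 = 0x15465 → wrap carry → 0x5466
  0x5466 + 0xE304 = 0x1376A → wrap carry → 0x376B
  0x376B + 0xF3CA = 0x12B35 → wrap carry → 0x2B36
  0x2B36 + 0x916C = 0x0BCA2
  0xBCA2 + 0x6881 = 0x12523 → wrap carry → 0x2524
One's-complement sum = 0x2524.
Checksum = ~0x2524 & 0xFFFF = 0xDADB.

DADB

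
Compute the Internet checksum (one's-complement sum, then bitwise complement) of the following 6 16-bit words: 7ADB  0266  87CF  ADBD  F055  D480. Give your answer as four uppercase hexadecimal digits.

One's-complement addition (fold any carry out of bit 15 back into bit 0):
  0x7ADB + 0x0266 = 0x07D41
  0x7D41 + 0x87CF = 0x10510 → wrap carry → 0x0511
  0x0511 + 0xADBD = 0x0B2CE
  0xB2CE + 0xF055 = 0x1A323 → wrap carry → 0xA324
  0xA324 + 0xD480 = 0x177A4 → wrap carry → 0x77A5
One's-complement sum = 0x77A5.
Checksum = ~0x77A5 & 0xFFFF = 0x885A.

885A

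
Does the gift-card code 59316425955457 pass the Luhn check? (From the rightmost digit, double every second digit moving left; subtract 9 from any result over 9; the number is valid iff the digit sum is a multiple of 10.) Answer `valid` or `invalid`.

From the right, keep odd positions and double even positions (subtract 9 from any doubled value over 9):
  doubled (positions 2,4,...): 1 1 9 4 3 6 1 → sum 25
  kept (positions 1,3,...): 7 4 5 5 4 1 9 → sum 35
Total = 60.
60 mod 10 = 0, so the number is valid.

valid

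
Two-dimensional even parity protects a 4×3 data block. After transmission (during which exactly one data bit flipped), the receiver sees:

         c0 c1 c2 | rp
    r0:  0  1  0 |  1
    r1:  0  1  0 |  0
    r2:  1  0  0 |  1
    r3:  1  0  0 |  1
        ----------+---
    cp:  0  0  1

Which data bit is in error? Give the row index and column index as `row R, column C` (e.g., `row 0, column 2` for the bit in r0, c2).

row 1, column 2

Recompute each row's even parity and compare to rp:
  r0: data parity 1, sent rp 1 → ok
  r1: data parity 1, sent rp 0 → mismatch
  r2: data parity 1, sent rp 1 → ok
  r3: data parity 1, sent rp 1 → ok
Recompute each column's even parity and compare to cp:
  c0: data parity 0, sent cp 0 → ok
  c1: data parity 0, sent cp 0 → ok
  c2: data parity 0, sent cp 1 → mismatch
Exactly one row (r1) and one column (c2) fail → the flipped bit is at their intersection.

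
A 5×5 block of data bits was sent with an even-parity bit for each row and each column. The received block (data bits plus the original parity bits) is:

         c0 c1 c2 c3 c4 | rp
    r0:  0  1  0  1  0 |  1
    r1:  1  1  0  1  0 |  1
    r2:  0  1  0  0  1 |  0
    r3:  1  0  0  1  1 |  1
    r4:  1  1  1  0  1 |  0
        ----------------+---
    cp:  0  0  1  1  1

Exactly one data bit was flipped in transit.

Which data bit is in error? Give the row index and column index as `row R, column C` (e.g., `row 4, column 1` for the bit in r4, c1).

Recompute each row's even parity and compare to rp:
  r0: data parity 0, sent rp 1 → mismatch
  r1: data parity 1, sent rp 1 → ok
  r2: data parity 0, sent rp 0 → ok
  r3: data parity 1, sent rp 1 → ok
  r4: data parity 0, sent rp 0 → ok
Recompute each column's even parity and compare to cp:
  c0: data parity 1, sent cp 0 → mismatch
  c1: data parity 0, sent cp 0 → ok
  c2: data parity 1, sent cp 1 → ok
  c3: data parity 1, sent cp 1 → ok
  c4: data parity 1, sent cp 1 → ok
Exactly one row (r0) and one column (c0) fail → the flipped bit is at their intersection.

row 0, column 0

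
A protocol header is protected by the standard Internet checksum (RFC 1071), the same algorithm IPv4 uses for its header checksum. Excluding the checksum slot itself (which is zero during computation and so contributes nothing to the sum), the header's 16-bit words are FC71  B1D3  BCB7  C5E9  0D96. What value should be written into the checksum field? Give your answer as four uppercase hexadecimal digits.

One's-complement addition (fold any carry out of bit 15 back into bit 0):
  0xFC71 + 0xB1D3 = 0x1AE44 → wrap carry → 0xAE45
  0xAE45 + 0xBCB7 = 0x16AFC → wrap carry → 0x6AFD
  0x6AFD + 0xC5E9 = 0x130E6 → wrap carry → 0x30E7
  0x30E7 + 0x0D96 = 0x03E7D
One's-complement sum = 0x3E7D.
Checksum = ~0x3E7D & 0xFFFF = 0xC182.

C182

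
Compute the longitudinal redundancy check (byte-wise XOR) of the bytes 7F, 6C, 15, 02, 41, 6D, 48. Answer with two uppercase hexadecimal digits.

XOR the bytes together:
  start with 0x7F
  0x7F ⊕ 0x6C = 0x13
  0x13 ⊕ 0x15 = 0x06
  0x06 ⊕ 0x02 = 0x04
  0x04 ⊕ 0x41 = 0x45
  0x45 ⊕ 0x6D = 0x28
  0x28 ⊕ 0x48 = 0x60

60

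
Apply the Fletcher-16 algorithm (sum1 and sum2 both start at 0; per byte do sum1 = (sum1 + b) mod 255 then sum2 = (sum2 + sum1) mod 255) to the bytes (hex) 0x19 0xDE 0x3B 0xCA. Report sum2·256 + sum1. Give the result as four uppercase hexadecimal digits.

Running sums (mod 255):
  after byte 0 (0x19): sum1=25, sum2=25
  after byte 1 (0xDE): sum1=247, sum2=17
  after byte 2 (0x3B): sum1=51, sum2=68
  after byte 3 (0xCA): sum1=253, sum2=66
Checksum = sum2·256 + sum1 = 66·256 + 253 = 17149 = 0x42FD.

42FD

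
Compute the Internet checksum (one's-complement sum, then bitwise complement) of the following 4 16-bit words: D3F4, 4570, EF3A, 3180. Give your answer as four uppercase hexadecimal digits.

One's-complement addition (fold any carry out of bit 15 back into bit 0):
  0xD3F4 + 0x4570 = 0x11964 → wrap carry → 0x1965
  0x1965 + 0xEF3A = 0x1089F → wrap carry → 0x08A0
  0x08A0 + 0x3180 = 0x03A20
One's-complement sum = 0x3A20.
Checksum = ~0x3A20 & 0xFFFF = 0xC5DF.

C5DF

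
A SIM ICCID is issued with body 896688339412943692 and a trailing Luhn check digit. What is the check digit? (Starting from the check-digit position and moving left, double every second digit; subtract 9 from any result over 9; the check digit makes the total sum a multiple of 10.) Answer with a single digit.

2

Partial digits right→left: 2 9 6 3 4 9 2 1 4 9 3 3 8 8 6 6 9 8
Double every second digit counting from the check-digit position (so the 1st, 3rd, 5th, ... of the partial from the right).
  doubled (with −9 where >9): 4 3 8 4 8 6 7 3 9 → sum 52
  kept as-is: 9 3 9 1 9 3 8 6 8 → sum 56
Total = 52 + 56 = 108.
Check digit = (10 − (108 mod 10)) mod 10 = 2.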